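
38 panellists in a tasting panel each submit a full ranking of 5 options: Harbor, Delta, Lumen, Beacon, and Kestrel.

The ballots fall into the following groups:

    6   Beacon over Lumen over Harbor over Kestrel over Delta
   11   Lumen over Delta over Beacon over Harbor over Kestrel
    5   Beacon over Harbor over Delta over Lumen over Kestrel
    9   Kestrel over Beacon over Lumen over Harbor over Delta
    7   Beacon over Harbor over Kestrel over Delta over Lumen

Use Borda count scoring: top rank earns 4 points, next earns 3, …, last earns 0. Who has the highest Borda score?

Beacon

Borda scores:
  Harbor: 6·2 + 11·1 + 5·3 + 9·1 + 7·3 = 68
  Delta: 6·0 + 11·3 + 5·2 + 9·0 + 7·1 = 50
  Lumen: 6·3 + 11·4 + 5·1 + 9·2 + 7·0 = 85
  Beacon: 6·4 + 11·2 + 5·4 + 9·3 + 7·4 = 121
  Kestrel: 6·1 + 11·0 + 5·0 + 9·4 + 7·2 = 56
Beacon has the highest total.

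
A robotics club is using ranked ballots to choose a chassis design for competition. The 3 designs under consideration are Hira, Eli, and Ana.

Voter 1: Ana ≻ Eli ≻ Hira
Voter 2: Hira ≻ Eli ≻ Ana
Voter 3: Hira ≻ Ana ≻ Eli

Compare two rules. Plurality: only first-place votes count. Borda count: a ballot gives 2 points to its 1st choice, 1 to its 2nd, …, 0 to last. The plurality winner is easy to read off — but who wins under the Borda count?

Hira

Plurality first-place counts: Hira 2, Eli 0, Ana 1 → Hira.
Borda totals: Hira 4, Eli 2, Ana 3 → Hira.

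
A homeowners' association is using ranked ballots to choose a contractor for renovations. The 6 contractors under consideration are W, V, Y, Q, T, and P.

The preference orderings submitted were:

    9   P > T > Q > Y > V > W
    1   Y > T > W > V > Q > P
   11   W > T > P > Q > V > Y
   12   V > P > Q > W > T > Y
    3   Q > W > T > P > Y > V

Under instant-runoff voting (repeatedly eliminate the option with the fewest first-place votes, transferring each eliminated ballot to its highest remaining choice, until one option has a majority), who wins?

Round 1: V 12, W 11, P 9, Q 3, Y 1, T 0. T has the fewest and is eliminated.
Round 2: V 12, W 11, P 9, Q 3, Y 1. Y has the fewest and is eliminated.
Round 3: W 12, V 12, P 9, Q 3. Q has the fewest and is eliminated.
Round 4: W 15, V 12, P 9. P has the fewest and is eliminated.
Round 5: V 21, W 15. V has a majority.

V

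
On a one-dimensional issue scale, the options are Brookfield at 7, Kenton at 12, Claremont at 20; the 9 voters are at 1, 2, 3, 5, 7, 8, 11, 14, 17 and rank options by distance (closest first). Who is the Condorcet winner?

With single-peaked preferences on a line, the Condorcet winner is the candidate closest to the median voter.
The median voter (position 7) is closest to Brookfield at 7.
Check: Brookfield vs Kenton — voters closer to Brookfield: 6 of 9.

Brookfield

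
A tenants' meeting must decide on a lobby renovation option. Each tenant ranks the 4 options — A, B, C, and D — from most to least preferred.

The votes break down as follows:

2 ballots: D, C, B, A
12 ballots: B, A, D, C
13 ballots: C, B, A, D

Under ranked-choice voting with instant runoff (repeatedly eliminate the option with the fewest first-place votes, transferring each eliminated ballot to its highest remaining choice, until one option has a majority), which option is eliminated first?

Round 1: C 13, B 12, D 2, A 0. A has the fewest and is eliminated.
Round 2: C 13, B 12, D 2. D has the fewest and is eliminated.
Round 3: C 15, B 12. C has a majority.

A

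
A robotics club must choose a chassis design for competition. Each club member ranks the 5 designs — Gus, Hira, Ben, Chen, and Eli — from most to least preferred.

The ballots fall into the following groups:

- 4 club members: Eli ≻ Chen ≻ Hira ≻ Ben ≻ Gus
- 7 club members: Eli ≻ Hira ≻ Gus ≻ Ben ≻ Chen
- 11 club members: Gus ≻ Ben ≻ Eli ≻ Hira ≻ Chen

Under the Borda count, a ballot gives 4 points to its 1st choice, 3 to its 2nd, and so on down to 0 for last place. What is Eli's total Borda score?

66

Borda scores:
  Gus: 4·0 + 7·2 + 11·4 = 58
  Hira: 4·2 + 7·3 + 11·1 = 40
  Ben: 4·1 + 7·1 + 11·3 = 44
  Chen: 4·3 + 7·0 + 11·0 = 12
  Eli: 4·4 + 7·4 + 11·2 = 66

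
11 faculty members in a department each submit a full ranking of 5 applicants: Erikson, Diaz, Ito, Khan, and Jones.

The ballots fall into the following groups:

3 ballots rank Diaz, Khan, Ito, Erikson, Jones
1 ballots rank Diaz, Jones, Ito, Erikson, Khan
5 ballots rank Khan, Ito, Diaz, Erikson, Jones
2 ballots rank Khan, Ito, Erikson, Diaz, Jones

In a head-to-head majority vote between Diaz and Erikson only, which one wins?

Ballots ranking Diaz above Erikson: 3+1+5 = 9.
Ballots ranking Erikson above Diaz: 2.
Diaz wins the head-to-head, 9–2.

Diaz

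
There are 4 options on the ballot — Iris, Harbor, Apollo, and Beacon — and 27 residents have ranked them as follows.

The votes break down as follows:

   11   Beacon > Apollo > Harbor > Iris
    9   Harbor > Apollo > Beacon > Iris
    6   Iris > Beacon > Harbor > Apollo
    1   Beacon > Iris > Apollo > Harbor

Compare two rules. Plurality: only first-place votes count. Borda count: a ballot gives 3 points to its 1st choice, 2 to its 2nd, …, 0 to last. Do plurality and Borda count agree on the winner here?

Plurality first-place counts: Iris 6, Harbor 9, Apollo 0, Beacon 12 → Beacon.
Borda totals: Iris 20, Harbor 44, Apollo 41, Beacon 57 → Beacon.
The two rules agree on Beacon.

Yes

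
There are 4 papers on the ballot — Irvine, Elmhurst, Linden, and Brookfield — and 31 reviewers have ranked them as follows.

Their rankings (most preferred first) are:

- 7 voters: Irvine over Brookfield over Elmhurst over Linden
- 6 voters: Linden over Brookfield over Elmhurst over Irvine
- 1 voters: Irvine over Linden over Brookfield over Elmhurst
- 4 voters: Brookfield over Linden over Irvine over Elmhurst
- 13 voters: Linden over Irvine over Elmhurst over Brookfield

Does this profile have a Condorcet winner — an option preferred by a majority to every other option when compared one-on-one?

Head-to-head results (31 voters total):
Irvine vs Elmhurst: Irvine wins 25–6.
Irvine vs Linden: Linden wins 23–8.
Irvine vs Brookfield: Irvine wins 21–10.
Elmhurst vs Linden: Linden wins 24–7.
Elmhurst vs Brookfield: Brookfield wins 18–13.
Linden vs Brookfield: Linden wins 20–11.
Linden beats each rival — Irvine (23–8), Elmhurst (24–7), Brookfield (20–11) — so Linden is the Condorcet winner.

Yes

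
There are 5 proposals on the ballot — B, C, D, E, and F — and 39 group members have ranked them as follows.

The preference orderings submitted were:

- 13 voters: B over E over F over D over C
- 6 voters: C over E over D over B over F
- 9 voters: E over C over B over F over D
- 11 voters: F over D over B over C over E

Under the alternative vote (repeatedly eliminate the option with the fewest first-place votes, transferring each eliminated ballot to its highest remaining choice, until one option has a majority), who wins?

B

Round 1: B 13, F 11, E 9, C 6, D 0. D has the fewest and is eliminated.
Round 2: B 13, F 11, E 9, C 6. C has the fewest and is eliminated.
Round 3: E 15, B 13, F 11. F has the fewest and is eliminated.
Round 4: B 24, E 15. B has a majority.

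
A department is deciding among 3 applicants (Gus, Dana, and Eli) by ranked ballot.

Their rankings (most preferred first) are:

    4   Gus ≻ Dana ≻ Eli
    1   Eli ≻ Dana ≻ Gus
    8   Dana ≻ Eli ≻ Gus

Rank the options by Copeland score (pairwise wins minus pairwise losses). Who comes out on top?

Pairwise results:
  Gus vs Dana: Dana wins 9–4.
  Gus vs Eli: Eli wins 9–4.
  Dana vs Eli: Dana wins 12–1.
Copeland scores (wins − losses):
  Gus: 0 − 2 = -2
  Dana: 2 − 0 = 2
  Eli: 1 − 1 = 0
Dana has the best Copeland score.

Dana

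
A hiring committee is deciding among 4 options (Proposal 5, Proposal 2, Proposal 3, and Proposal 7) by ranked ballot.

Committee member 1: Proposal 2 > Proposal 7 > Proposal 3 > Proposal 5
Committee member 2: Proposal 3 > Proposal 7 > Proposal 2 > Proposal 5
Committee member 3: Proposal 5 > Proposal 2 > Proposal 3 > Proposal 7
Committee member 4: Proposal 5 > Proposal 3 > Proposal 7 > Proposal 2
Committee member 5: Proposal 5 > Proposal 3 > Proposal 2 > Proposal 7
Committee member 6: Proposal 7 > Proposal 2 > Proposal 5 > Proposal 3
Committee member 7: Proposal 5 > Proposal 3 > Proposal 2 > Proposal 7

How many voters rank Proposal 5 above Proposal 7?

Ballots ranking Proposal 5 above Proposal 7: 4.
Ballots ranking Proposal 7 above Proposal 5: 3.
So 4 of 7 voters prefer Proposal 5 to Proposal 7.

4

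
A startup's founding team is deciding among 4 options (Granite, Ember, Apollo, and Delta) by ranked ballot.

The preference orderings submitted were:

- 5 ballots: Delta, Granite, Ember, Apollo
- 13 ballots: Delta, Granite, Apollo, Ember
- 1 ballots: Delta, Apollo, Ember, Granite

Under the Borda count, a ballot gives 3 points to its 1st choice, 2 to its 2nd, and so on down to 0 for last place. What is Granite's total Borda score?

36

Borda scores:
  Granite: 5·2 + 13·2 + 0 = 36
  Ember: 5·1 + 13·0 + 1 = 6
  Apollo: 5·0 + 13·1 + 2 = 15
  Delta: 5·3 + 13·3 + 3 = 57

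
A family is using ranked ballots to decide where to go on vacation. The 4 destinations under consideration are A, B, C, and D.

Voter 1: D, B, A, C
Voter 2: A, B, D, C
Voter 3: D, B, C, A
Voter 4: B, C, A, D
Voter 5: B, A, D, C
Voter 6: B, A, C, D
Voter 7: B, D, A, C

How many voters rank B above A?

Ballots ranking B above A: 6.
Ballots ranking A above B: 1.
So 6 of 7 voters prefer B to A.

6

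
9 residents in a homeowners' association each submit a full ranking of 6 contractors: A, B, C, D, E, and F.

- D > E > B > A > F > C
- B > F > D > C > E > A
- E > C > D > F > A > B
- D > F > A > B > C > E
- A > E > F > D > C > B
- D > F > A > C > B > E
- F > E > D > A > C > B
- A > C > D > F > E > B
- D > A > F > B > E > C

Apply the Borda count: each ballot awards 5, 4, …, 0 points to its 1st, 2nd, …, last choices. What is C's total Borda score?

15

Borda scores:
  A: 2 + 0 + 1 + 3 + 5 + 3 + 2 + 5 + 4 = 25
  B: 3 + 5 + 0 + 2 + 0 + 1 + 0 + 0 + 2 = 13
  C: 0 + 2 + 4 + 1 + 1 + 2 + 1 + 4 + 0 = 15
  D: 5 + 3 + 3 + 5 + 2 + 5 + 3 + 3 + 5 = 34
  E: 4 + 1 + 5 + 0 + 4 + 0 + 4 + 1 + 1 = 20
  F: 1 + 4 + 2 + 4 + 3 + 4 + 5 + 2 + 3 = 28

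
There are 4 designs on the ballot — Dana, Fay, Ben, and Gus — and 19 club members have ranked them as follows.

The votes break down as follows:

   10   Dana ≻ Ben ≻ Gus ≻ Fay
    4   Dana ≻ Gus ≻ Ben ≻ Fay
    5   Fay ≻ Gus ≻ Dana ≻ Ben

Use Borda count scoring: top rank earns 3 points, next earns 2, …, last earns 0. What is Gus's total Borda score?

28

Borda scores:
  Dana: 10·3 + 4·3 + 5·1 = 47
  Fay: 10·0 + 4·0 + 5·3 = 15
  Ben: 10·2 + 4·1 + 5·0 = 24
  Gus: 10·1 + 4·2 + 5·2 = 28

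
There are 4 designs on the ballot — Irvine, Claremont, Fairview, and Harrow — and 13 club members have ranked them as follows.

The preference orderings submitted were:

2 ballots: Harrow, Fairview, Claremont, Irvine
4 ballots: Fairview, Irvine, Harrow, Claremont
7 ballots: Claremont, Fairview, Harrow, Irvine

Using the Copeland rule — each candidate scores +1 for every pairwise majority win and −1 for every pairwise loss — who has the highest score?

Claremont

Pairwise results:
  Irvine vs Claremont: Claremont wins 9–4.
  Irvine vs Fairview: Fairview wins 13–0.
  Irvine vs Harrow: Harrow wins 9–4.
  Claremont vs Fairview: Claremont wins 7–6.
  Claremont vs Harrow: Claremont wins 7–6.
  Fairview vs Harrow: Fairview wins 11–2.
Copeland scores (wins − losses):
  Irvine: 0 − 3 = -3
  Claremont: 3 − 0 = 3
  Fairview: 2 − 1 = 1
  Harrow: 1 − 2 = -1
Claremont has the best Copeland score.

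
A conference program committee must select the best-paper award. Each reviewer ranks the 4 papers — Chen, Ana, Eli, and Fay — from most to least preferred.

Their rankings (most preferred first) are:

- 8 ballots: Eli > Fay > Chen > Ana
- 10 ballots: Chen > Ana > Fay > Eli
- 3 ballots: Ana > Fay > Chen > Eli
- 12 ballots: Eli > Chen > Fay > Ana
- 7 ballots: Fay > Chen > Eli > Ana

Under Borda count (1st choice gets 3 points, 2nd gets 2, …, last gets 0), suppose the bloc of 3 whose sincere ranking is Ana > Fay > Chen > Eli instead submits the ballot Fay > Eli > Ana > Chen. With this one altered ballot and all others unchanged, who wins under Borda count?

Chen

Borda totals with the altered ballot: Chen 76, Ana 23, Eli 73, Fay 68.
The winner is unchanged: still Chen.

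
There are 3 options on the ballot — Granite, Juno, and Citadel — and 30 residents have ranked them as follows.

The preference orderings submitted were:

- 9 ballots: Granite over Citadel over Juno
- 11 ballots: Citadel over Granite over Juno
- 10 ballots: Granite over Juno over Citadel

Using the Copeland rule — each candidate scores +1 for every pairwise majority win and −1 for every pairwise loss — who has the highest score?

Granite

Pairwise results:
  Granite vs Juno: Granite wins 30–0.
  Granite vs Citadel: Granite wins 19–11.
  Juno vs Citadel: Citadel wins 20–10.
Copeland scores (wins − losses):
  Granite: 2 − 0 = 2
  Juno: 0 − 2 = -2
  Citadel: 1 − 1 = 0
Granite has the best Copeland score.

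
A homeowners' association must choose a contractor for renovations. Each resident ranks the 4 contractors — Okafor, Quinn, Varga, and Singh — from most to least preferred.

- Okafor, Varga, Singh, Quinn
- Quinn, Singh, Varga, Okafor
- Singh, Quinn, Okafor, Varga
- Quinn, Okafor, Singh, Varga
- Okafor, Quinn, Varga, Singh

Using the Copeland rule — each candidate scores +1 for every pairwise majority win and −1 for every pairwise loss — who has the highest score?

Pairwise results:
  Okafor vs Quinn: Quinn wins 3–2.
  Okafor vs Varga: Okafor wins 4–1.
  Okafor vs Singh: Okafor wins 3–2.
  Quinn vs Varga: Quinn wins 4–1.
  Quinn vs Singh: Quinn wins 3–2.
  Varga vs Singh: Singh wins 3–2.
Copeland scores (wins − losses):
  Okafor: 2 − 1 = 1
  Quinn: 3 − 0 = 3
  Varga: 0 − 3 = -3
  Singh: 1 − 2 = -1
Quinn has the best Copeland score.

Quinn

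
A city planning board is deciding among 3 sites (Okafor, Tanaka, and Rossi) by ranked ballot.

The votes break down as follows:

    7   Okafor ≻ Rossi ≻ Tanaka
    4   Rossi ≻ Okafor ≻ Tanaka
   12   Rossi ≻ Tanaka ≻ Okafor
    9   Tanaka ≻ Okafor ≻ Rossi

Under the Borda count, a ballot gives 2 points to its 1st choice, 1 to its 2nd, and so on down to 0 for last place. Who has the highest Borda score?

Rossi

Borda scores:
  Okafor: 7·2 + 4·1 + 12·0 + 9·1 = 27
  Tanaka: 7·0 + 4·0 + 12·1 + 9·2 = 30
  Rossi: 7·1 + 4·2 + 12·2 + 9·0 = 39
Rossi has the highest total.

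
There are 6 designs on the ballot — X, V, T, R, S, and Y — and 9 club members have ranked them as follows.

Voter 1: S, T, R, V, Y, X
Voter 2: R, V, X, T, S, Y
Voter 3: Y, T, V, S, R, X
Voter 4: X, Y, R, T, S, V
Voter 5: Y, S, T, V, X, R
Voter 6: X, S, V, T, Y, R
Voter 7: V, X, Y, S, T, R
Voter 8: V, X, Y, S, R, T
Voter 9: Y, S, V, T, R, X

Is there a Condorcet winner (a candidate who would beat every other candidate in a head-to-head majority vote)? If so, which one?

None — there is no Condorcet winner

Head-to-head results (9 voters total):
X vs V: V wins 7–2.
X vs T: X wins 5–4.
X vs R: X wins 5–4.
X vs S: X wins 5–4.
X vs Y: X wins 5–4.
V vs T: V wins 5–4.
V vs R: V wins 6–3.
V vs S: S wins 5–4.
V vs Y: V wins 5–4.
T vs R: T wins 6–3.
T vs S: S wins 6–3.
T vs Y: Y wins 6–3.
R vs S: S wins 7–2.
R vs Y: Y wins 7–2.
S vs Y: Y wins 6–3.
No candidate beats all others: X beats S beats V beats X, a majority cycle.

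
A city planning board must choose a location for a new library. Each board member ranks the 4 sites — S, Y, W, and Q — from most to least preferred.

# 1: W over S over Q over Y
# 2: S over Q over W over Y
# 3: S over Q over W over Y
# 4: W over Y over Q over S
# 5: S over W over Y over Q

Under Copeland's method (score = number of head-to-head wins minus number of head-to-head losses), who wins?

S

Pairwise results:
  S vs Y: S wins 4–1.
  S vs W: S wins 3–2.
  S vs Q: S wins 4–1.
  Y vs W: W wins 5–0.
  Y vs Q: Q wins 3–2.
  W vs Q: W wins 3–2.
Copeland scores (wins − losses):
  S: 3 − 0 = 3
  Y: 0 − 3 = -3
  W: 2 − 1 = 1
  Q: 1 − 2 = -1
S has the best Copeland score.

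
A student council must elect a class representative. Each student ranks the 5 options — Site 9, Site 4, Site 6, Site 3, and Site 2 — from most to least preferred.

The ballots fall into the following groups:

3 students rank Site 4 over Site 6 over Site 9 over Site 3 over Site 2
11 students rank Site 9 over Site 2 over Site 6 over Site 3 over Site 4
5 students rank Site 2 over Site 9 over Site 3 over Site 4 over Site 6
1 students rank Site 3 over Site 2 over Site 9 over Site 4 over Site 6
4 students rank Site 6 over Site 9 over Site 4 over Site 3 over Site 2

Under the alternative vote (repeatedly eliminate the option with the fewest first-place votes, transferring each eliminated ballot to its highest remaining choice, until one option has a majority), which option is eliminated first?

Round 1: Site 9 11, Site 2 5, Site 6 4, Site 4 3, Site 3 1. Site 3 has the fewest and is eliminated.
Round 2: Site 9 11, Site 2 6, Site 6 4, Site 4 3. Site 4 has the fewest and is eliminated.
Round 3: Site 9 11, Site 6 7, Site 2 6. Site 2 has the fewest and is eliminated.
Round 4: Site 9 17, Site 6 7. Site 9 has a majority.

Site 3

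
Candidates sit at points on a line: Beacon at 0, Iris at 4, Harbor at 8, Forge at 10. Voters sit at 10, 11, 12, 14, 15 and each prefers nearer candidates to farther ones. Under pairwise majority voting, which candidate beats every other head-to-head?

With single-peaked preferences on a line, the Condorcet winner is the candidate closest to the median voter.
The median voter (position 12) is closest to Forge at 10.
Check: Forge vs Harbor — voters closer to Forge: 5 of 5.

Forge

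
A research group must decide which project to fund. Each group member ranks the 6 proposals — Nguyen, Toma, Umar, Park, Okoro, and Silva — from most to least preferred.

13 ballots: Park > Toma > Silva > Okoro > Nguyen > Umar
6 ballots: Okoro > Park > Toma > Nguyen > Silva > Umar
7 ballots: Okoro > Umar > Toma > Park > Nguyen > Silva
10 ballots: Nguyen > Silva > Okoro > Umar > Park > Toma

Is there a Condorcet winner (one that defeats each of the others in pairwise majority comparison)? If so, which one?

Head-to-head results (36 voters total):
Nguyen vs Toma: Toma wins 26–10.
Nguyen vs Umar: Nguyen wins 29–7.
Nguyen vs Park: Park wins 26–10.
Nguyen vs Okoro: Okoro wins 26–10.
Nguyen vs Silva: Nguyen wins 23–13.
Toma vs Umar: Toma wins 19–17.
Toma vs Park: Park wins 29–7.
Toma vs Okoro: Okoro wins 23–13.
Toma vs Silva: Toma wins 26–10.
Umar vs Park: Park wins 19–17.
Umar vs Okoro: Okoro wins 36–0.
Umar vs Silva: Silva wins 29–7.
Park vs Okoro: Okoro wins 23–13.
Park vs Silva: Park wins 26–10.
Okoro vs Silva: Silva wins 23–13.
No candidate beats all others: Nguyen beats Silva beats Okoro beats Nguyen, a majority cycle.

No Condorcet winner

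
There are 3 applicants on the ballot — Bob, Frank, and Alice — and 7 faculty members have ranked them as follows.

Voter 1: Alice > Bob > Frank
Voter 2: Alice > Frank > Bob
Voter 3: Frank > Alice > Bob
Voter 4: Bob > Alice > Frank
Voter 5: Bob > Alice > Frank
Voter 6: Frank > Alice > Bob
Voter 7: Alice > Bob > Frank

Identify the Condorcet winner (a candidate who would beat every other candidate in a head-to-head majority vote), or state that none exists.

Alice

Head-to-head results (7 voters total):
Bob vs Frank: Bob wins 4–3.
Bob vs Alice: Alice wins 5–2.
Frank vs Alice: Alice wins 5–2.
Alice beats each rival — Bob (5–2), Frank (5–2) — so Alice is the Condorcet winner.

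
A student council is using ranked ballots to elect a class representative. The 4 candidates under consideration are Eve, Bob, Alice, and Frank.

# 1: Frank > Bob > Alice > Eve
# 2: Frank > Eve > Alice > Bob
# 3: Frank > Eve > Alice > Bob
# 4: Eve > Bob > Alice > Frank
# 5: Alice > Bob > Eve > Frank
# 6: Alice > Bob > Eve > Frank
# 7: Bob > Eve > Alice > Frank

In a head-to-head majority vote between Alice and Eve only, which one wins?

Ballots ranking Alice above Eve: 3.
Ballots ranking Eve above Alice: 4.
Eve wins the head-to-head, 4–3.

Eve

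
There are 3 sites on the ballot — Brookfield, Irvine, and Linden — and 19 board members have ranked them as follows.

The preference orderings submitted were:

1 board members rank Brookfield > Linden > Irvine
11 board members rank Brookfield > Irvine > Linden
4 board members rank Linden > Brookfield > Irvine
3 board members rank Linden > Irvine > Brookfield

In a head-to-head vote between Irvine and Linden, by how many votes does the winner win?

3

Ballots ranking Irvine above Linden: 11.
Ballots ranking Linden above Irvine: 1+4+3 = 8.
Irvine wins 11–8, a margin of 3.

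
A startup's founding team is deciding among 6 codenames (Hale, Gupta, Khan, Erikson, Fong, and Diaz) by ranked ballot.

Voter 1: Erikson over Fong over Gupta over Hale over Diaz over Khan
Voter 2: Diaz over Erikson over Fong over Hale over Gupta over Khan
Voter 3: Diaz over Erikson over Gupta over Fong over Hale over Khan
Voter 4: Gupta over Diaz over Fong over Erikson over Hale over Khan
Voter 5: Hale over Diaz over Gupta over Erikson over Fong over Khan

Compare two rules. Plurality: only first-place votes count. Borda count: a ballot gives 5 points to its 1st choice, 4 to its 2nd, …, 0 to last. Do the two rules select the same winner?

Plurality first-place counts: Hale 1, Gupta 1, Khan 0, Erikson 1, Fong 0, Diaz 2 → Diaz.
Borda totals: Hale 11, Gupta 15, Khan 0, Erikson 17, Fong 13, Diaz 19 → Diaz.
The two rules agree on Diaz.

Yes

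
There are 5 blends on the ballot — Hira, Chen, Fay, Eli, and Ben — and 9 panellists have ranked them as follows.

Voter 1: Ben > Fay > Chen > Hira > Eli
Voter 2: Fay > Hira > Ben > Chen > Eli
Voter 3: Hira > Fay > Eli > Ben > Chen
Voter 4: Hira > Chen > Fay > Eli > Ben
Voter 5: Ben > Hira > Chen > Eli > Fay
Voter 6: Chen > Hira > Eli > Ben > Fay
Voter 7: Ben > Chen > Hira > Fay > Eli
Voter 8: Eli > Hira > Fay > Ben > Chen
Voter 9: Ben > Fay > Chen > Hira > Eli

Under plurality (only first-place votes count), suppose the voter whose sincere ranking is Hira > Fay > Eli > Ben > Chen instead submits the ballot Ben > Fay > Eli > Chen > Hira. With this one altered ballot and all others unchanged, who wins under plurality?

First-place totals with the altered ballot: Hira 1, Chen 1, Fay 1, Eli 1, Ben 5.
The winner is unchanged: still Ben.

Ben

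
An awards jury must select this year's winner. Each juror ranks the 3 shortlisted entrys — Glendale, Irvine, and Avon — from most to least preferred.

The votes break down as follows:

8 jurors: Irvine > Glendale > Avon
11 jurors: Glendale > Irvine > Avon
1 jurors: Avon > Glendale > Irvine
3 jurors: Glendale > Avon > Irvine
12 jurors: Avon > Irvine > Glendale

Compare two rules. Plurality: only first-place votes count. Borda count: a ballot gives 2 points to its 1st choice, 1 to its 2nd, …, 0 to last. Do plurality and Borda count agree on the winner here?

Plurality first-place counts: Glendale 14, Irvine 8, Avon 13 → Glendale.
Borda totals: Glendale 37, Irvine 39, Avon 29 → Irvine.
The two rules disagree: plurality picks Glendale, Borda picks Irvine.

No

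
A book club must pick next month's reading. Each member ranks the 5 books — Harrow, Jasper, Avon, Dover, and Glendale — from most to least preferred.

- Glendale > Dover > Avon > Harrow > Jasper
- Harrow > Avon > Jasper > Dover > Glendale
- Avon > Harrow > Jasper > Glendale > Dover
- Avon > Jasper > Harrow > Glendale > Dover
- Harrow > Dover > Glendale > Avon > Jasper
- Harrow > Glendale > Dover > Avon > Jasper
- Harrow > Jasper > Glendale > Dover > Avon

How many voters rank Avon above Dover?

Ballots ranking Avon above Dover: 3.
Ballots ranking Dover above Avon: 4.
So 3 of 7 voters prefer Avon to Dover.

3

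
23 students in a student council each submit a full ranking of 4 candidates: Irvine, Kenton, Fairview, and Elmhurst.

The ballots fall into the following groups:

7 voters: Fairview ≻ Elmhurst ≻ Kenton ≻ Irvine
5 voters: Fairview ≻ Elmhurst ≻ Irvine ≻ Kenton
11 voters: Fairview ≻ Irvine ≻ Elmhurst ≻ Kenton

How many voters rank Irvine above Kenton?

16

Ballots ranking Irvine above Kenton: 5+11 = 16.
Ballots ranking Kenton above Irvine: 7.
So 16 of 23 voters prefer Irvine to Kenton.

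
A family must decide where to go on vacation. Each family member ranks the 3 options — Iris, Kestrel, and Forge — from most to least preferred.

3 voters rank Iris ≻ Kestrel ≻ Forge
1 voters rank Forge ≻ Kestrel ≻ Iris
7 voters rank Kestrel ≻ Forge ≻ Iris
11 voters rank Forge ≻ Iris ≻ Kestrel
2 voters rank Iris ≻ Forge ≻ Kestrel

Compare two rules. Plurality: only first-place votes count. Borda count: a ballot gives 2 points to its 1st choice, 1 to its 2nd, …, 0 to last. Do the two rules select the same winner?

Plurality first-place counts: Iris 5, Kestrel 7, Forge 12 → Forge.
Borda totals: Iris 21, Kestrel 18, Forge 33 → Forge.
The two rules agree on Forge.

Yes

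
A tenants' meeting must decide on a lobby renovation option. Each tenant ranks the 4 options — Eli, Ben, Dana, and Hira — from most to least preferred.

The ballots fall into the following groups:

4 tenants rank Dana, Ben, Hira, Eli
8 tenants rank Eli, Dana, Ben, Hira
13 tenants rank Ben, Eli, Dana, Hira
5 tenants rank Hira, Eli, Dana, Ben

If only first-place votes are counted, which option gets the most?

First-place vote totals:
  Eli: 8
  Ben: 13
  Dana: 4
  Hira: 5
Ben has the most first-place votes.

Ben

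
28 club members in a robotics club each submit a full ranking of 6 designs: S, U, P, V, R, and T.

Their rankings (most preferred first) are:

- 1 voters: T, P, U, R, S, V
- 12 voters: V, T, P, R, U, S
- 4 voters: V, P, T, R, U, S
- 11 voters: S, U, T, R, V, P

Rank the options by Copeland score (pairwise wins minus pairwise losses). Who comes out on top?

V

Pairwise results:
  S vs U: U wins 17–11.
  S vs P: P wins 17–11.
  S vs V: V wins 16–12.
  S vs R: R wins 17–11.
  S vs T: T wins 17–11.
  U vs P: P wins 17–11.
  U vs V: V wins 16–12.
  U vs R: R wins 16–12.
  U vs T: T wins 17–11.
  P vs V: V wins 27–1.
  P vs R: P wins 17–11.
  P vs T: T wins 24–4.
  V vs R: V wins 16–12.
  V vs T: V wins 16–12.
  R vs T: T wins 28–0.
Copeland scores (wins − losses):
  S: 0 − 5 = -5
  U: 1 − 4 = -3
  P: 3 − 2 = 1
  V: 5 − 0 = 5
  R: 2 − 3 = -1
  T: 4 − 1 = 3
V has the best Copeland score.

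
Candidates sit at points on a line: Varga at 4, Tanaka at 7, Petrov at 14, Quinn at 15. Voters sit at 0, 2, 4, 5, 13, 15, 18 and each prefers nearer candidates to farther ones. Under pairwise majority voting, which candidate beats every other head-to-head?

Varga

With single-peaked preferences on a line, the Condorcet winner is the candidate closest to the median voter.
The median voter (position 5) is closest to Varga at 4.
Check: Varga vs Quinn — voters closer to Varga: 4 of 7.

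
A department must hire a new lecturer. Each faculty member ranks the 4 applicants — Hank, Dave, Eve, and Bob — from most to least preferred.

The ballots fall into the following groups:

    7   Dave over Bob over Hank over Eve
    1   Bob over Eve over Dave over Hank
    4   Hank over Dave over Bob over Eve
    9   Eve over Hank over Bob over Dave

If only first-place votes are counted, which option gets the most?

First-place vote totals:
  Hank: 4
  Dave: 7
  Eve: 9
  Bob: 1
Eve has the most first-place votes.

Eve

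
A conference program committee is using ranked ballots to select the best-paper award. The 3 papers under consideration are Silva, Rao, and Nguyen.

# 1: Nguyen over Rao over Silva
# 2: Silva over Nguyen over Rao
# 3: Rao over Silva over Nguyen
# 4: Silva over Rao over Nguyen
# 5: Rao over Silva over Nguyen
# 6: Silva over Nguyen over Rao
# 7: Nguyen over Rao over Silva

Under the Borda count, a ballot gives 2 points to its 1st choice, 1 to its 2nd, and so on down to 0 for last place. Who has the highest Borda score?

Borda scores:
  Silva: 0 + 2 + 1 + 2 + 1 + 2 + 0 = 8
  Rao: 1 + 0 + 2 + 1 + 2 + 0 + 1 = 7
  Nguyen: 2 + 1 + 0 + 0 + 0 + 1 + 2 = 6
Silva has the highest total.

Silva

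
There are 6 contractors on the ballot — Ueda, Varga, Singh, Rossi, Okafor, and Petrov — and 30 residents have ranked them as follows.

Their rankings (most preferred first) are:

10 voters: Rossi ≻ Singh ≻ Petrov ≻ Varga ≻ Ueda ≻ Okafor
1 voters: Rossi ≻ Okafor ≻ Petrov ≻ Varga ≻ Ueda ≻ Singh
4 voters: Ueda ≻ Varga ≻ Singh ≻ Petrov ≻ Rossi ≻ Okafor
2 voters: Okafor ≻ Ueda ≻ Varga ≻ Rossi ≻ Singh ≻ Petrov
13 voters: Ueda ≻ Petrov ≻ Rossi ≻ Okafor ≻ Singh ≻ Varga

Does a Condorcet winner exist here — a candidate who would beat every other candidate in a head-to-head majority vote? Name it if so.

Head-to-head results (30 voters total):
Ueda vs Varga: Ueda wins 19–11.
Ueda vs Singh: Ueda wins 20–10.
Ueda vs Rossi: Ueda wins 19–11.
Ueda vs Okafor: Ueda wins 27–3.
Ueda vs Petrov: Ueda wins 19–11.
Varga vs Singh: Singh wins 23–7.
Varga vs Rossi: Rossi wins 24–6.
Varga vs Okafor: Okafor wins 16–14.
Varga vs Petrov: Petrov wins 24–6.
Singh vs Rossi: Rossi wins 26–4.
Singh vs Okafor: Okafor wins 16–14.
Singh vs Petrov: Singh wins 16–14.
Rossi vs Okafor: Rossi wins 28–2.
Rossi vs Petrov: Petrov wins 17–13.
Okafor vs Petrov: Petrov wins 27–3.
Ueda beats each rival — Varga (19–11), Singh (20–10), Rossi (19–11), Okafor (27–3), Petrov (19–11) — so Ueda is the Condorcet winner.

Ueda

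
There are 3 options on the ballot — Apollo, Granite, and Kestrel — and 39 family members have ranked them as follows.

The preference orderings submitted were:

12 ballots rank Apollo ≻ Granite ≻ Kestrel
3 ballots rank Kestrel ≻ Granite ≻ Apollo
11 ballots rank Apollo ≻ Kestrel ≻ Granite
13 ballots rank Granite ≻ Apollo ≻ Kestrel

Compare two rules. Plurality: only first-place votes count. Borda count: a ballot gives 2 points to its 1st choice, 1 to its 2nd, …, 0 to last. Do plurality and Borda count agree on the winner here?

Plurality first-place counts: Apollo 23, Granite 13, Kestrel 3 → Apollo.
Borda totals: Apollo 59, Granite 41, Kestrel 17 → Apollo.
The two rules agree on Apollo.

Yes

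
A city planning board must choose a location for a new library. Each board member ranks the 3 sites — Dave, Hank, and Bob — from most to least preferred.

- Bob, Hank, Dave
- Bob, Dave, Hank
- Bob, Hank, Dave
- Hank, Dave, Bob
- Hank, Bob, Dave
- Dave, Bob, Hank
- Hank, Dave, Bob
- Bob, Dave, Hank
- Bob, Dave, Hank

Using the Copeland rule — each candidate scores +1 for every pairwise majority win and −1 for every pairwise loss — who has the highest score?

Bob

Pairwise results:
  Dave vs Hank: Hank wins 5–4.
  Dave vs Bob: Bob wins 6–3.
  Hank vs Bob: Bob wins 6–3.
Copeland scores (wins − losses):
  Dave: 0 − 2 = -2
  Hank: 1 − 1 = 0
  Bob: 2 − 0 = 2
Bob has the best Copeland score.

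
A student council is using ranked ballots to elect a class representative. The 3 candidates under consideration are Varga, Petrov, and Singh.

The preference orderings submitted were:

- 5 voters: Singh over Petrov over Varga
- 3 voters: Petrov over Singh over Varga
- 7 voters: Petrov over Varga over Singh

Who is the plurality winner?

First-place vote totals:
  Varga: 0
  Petrov: 10
  Singh: 5
Petrov has the most first-place votes.

Petrov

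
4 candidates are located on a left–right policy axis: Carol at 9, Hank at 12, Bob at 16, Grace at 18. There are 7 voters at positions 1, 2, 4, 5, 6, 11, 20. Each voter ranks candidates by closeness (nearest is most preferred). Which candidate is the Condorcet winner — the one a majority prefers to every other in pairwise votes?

Carol

With single-peaked preferences on a line, the Condorcet winner is the candidate closest to the median voter.
The median voter (position 5) is closest to Carol at 9.
Check: Carol vs Grace — voters closer to Carol: 6 of 7.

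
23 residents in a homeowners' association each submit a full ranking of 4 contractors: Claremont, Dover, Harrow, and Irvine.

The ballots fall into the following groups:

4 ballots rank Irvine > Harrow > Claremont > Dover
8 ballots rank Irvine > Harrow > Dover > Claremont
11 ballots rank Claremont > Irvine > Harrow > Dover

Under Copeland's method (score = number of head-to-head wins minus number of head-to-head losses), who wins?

Pairwise results:
  Claremont vs Dover: Claremont wins 15–8.
  Claremont vs Harrow: Harrow wins 12–11.
  Claremont vs Irvine: Irvine wins 12–11.
  Dover vs Harrow: Harrow wins 23–0.
  Dover vs Irvine: Irvine wins 23–0.
  Harrow vs Irvine: Irvine wins 23–0.
Copeland scores (wins − losses):
  Claremont: 1 − 2 = -1
  Dover: 0 − 3 = -3
  Harrow: 2 − 1 = 1
  Irvine: 3 − 0 = 3
Irvine has the best Copeland score.

Irvine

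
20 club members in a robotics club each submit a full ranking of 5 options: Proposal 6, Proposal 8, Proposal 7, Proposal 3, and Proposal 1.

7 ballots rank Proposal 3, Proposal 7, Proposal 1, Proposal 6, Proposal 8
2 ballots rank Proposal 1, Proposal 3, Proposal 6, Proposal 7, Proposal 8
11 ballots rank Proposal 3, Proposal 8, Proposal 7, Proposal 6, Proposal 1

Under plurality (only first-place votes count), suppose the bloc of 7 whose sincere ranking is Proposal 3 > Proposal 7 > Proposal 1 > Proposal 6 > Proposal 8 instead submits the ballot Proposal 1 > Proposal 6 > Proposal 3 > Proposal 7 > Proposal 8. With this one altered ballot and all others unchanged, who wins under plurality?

Proposal 3

First-place totals with the altered ballot: Proposal 6 0, Proposal 8 0, Proposal 7 0, Proposal 3 11, Proposal 1 9.
The winner is unchanged: still Proposal 3.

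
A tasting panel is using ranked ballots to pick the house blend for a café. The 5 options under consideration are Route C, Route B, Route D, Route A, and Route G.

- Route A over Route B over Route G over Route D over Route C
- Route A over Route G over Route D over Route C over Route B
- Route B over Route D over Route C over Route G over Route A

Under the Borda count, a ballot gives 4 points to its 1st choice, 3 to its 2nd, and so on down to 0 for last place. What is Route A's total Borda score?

8

Borda scores:
  Route C: 0 + 1 + 2 = 3
  Route B: 3 + 0 + 4 = 7
  Route D: 1 + 2 + 3 = 6
  Route A: 4 + 4 + 0 = 8
  Route G: 2 + 3 + 1 = 6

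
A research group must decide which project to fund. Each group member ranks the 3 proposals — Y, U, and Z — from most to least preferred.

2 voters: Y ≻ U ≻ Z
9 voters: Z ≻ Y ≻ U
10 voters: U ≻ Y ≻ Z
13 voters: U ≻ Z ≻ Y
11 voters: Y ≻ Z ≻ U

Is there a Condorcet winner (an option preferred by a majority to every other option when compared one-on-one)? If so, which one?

U

Head-to-head results (45 voters total):
Y vs U: U wins 23–22.
Y vs Z: Y wins 23–22.
U vs Z: U wins 25–20.
U beats each rival — Y (23–22), Z (25–20) — so U is the Condorcet winner.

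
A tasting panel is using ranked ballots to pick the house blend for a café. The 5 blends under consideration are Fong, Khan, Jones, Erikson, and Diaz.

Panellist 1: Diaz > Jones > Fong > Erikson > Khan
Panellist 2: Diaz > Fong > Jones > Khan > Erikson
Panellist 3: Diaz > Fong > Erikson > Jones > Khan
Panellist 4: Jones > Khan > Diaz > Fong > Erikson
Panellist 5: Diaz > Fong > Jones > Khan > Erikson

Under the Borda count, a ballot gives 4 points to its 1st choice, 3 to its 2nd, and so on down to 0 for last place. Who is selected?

Diaz

Borda scores:
  Fong: 2 + 3 + 3 + 1 + 3 = 12
  Khan: 0 + 1 + 0 + 3 + 1 = 5
  Jones: 3 + 2 + 1 + 4 + 2 = 12
  Erikson: 1 + 0 + 2 + 0 + 0 = 3
  Diaz: 4 + 4 + 4 + 2 + 4 = 18
Diaz has the highest total.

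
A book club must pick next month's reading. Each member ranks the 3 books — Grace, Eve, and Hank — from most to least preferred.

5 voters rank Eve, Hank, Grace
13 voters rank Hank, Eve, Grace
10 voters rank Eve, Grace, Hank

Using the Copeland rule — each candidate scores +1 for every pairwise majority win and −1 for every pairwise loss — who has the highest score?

Eve

Pairwise results:
  Grace vs Eve: Eve wins 28–0.
  Grace vs Hank: Hank wins 18–10.
  Eve vs Hank: Eve wins 15–13.
Copeland scores (wins − losses):
  Grace: 0 − 2 = -2
  Eve: 2 − 0 = 2
  Hank: 1 − 1 = 0
Eve has the best Copeland score.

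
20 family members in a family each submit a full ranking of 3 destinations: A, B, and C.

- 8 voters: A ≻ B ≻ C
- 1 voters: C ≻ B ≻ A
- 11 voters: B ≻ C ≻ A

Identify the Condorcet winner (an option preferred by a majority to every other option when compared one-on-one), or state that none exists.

B

Head-to-head results (20 voters total):
A vs B: B wins 12–8.
A vs C: C wins 12–8.
B vs C: B wins 19–1.
B beats each rival — A (12–8), C (19–1) — so B is the Condorcet winner.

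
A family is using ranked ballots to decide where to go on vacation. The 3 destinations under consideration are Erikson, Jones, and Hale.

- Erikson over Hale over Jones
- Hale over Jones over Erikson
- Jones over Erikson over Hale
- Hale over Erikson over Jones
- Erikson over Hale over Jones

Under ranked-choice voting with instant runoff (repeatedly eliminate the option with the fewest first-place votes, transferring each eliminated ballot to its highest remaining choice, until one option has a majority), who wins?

Erikson

Round 1: Erikson 2, Hale 2, Jones 1. Jones has the fewest and is eliminated.
Round 2: Erikson 3, Hale 2. Erikson has a majority.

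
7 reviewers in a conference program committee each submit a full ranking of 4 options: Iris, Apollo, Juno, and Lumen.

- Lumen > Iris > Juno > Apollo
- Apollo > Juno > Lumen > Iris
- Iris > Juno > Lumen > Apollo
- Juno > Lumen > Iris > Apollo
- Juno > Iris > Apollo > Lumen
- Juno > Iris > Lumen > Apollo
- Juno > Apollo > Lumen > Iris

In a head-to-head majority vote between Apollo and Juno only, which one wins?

Juno

Ballots ranking Apollo above Juno: 1.
Ballots ranking Juno above Apollo: 6.
Juno wins the head-to-head, 6–1.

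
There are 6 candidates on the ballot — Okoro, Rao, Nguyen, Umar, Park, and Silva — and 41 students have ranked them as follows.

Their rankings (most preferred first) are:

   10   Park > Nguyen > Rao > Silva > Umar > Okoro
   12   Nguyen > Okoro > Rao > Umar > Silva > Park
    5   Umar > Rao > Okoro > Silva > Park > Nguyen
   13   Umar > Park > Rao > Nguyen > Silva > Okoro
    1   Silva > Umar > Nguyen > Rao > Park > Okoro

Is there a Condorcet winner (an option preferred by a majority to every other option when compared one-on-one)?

No

Head-to-head results (41 voters total):
Okoro vs Rao: Rao wins 29–12.
Okoro vs Nguyen: Nguyen wins 36–5.
Okoro vs Umar: Umar wins 29–12.
Okoro vs Park: Park wins 24–17.
Okoro vs Silva: Silva wins 24–17.
Rao vs Nguyen: Nguyen wins 23–18.
Rao vs Umar: Rao wins 22–19.
Rao vs Park: Park wins 23–18.
Rao vs Silva: Rao wins 40–1.
Nguyen vs Umar: Nguyen wins 22–19.
Nguyen vs Park: Park wins 28–13.
Nguyen vs Silva: Nguyen wins 35–6.
Umar vs Park: Umar wins 31–10.
Umar vs Silva: Umar wins 30–11.
Park vs Silva: Park wins 23–18.
No candidate beats all others: Rao beats Umar beats Park beats Rao, a majority cycle.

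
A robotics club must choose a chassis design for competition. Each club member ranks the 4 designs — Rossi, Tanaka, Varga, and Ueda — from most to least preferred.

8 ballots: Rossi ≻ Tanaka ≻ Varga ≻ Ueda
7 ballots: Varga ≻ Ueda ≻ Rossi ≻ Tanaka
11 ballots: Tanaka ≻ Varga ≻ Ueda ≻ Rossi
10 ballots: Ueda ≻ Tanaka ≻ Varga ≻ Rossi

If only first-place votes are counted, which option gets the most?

First-place vote totals:
  Rossi: 8
  Tanaka: 11
  Varga: 7
  Ueda: 10
Tanaka has the most first-place votes.

Tanaka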